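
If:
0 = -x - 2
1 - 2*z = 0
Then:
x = -2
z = 1/2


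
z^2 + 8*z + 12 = (z + 2)*(z + 6)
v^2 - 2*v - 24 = (v - 6)*(v + 4)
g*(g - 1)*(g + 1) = g^3 - g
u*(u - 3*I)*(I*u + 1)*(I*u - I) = -u^4 + u^3 + 4*I*u^3 + 3*u^2 - 4*I*u^2 - 3*u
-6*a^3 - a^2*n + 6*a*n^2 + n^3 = (-a + n)*(a + n)*(6*a + n)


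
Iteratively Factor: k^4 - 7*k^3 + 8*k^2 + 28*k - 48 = (k - 3)*(k^3 - 4*k^2 - 4*k + 16) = (k - 3)*(k - 2)*(k^2 - 2*k - 8) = (k - 3)*(k - 2)*(k + 2)*(k - 4)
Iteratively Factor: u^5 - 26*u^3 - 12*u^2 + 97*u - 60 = (u + 3)*(u^4 - 3*u^3 - 17*u^2 + 39*u - 20) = (u + 3)*(u + 4)*(u^3 - 7*u^2 + 11*u - 5) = (u - 1)*(u + 3)*(u + 4)*(u^2 - 6*u + 5) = (u - 1)^2*(u + 3)*(u + 4)*(u - 5)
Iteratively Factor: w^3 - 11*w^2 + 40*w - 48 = (w - 3)*(w^2 - 8*w + 16) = (w - 4)*(w - 3)*(w - 4)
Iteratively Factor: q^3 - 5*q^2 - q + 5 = (q - 5)*(q^2 - 1) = (q - 5)*(q - 1)*(q + 1)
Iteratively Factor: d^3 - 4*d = (d - 2)*(d^2 + 2*d) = d*(d - 2)*(d + 2)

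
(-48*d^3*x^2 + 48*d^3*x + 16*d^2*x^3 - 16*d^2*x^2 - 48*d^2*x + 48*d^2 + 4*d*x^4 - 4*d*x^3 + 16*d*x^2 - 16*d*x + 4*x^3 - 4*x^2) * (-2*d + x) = 96*d^4*x^2 - 96*d^4*x - 80*d^3*x^3 + 80*d^3*x^2 + 96*d^3*x - 96*d^3 + 8*d^2*x^4 - 8*d^2*x^3 - 80*d^2*x^2 + 80*d^2*x + 4*d*x^5 - 4*d*x^4 + 8*d*x^3 - 8*d*x^2 + 4*x^4 - 4*x^3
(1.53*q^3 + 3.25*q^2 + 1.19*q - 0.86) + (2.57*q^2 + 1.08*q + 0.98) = 1.53*q^3 + 5.82*q^2 + 2.27*q + 0.12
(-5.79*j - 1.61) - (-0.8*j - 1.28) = -4.99*j - 0.33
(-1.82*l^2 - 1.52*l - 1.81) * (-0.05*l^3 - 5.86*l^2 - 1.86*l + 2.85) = 0.091*l^5 + 10.7412*l^4 + 12.3829*l^3 + 8.2468*l^2 - 0.965399999999999*l - 5.1585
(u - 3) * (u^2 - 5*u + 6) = u^3 - 8*u^2 + 21*u - 18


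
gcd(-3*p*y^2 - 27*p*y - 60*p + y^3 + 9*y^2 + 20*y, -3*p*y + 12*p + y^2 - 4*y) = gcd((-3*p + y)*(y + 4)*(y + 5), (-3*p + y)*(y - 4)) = -3*p + y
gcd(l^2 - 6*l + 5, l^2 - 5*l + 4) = l - 1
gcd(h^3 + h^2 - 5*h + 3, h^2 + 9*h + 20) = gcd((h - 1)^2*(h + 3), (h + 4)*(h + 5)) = 1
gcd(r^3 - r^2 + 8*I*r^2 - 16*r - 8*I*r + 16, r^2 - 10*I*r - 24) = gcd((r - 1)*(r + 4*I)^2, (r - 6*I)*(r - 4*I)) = 1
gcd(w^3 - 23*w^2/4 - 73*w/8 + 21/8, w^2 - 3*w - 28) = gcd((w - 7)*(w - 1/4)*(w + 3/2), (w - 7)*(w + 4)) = w - 7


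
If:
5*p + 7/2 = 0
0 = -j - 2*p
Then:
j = 7/5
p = -7/10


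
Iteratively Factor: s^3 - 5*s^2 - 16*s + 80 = (s + 4)*(s^2 - 9*s + 20) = (s - 5)*(s + 4)*(s - 4)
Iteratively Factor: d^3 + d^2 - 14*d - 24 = (d + 2)*(d^2 - d - 12) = (d - 4)*(d + 2)*(d + 3)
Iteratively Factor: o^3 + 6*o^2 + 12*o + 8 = (o + 2)*(o^2 + 4*o + 4) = (o + 2)^2*(o + 2)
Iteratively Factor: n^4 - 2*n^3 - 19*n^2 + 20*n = (n - 5)*(n^3 + 3*n^2 - 4*n) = (n - 5)*(n + 4)*(n^2 - n) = (n - 5)*(n - 1)*(n + 4)*(n)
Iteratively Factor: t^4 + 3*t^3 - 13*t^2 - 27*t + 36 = (t - 1)*(t^3 + 4*t^2 - 9*t - 36) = (t - 3)*(t - 1)*(t^2 + 7*t + 12) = (t - 3)*(t - 1)*(t + 3)*(t + 4)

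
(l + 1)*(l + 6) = l^2 + 7*l + 6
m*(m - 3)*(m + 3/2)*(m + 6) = m^4 + 9*m^3/2 - 27*m^2/2 - 27*m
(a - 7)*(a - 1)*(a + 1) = a^3 - 7*a^2 - a + 7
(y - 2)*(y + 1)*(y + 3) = y^3 + 2*y^2 - 5*y - 6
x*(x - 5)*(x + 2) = x^3 - 3*x^2 - 10*x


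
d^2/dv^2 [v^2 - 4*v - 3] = 2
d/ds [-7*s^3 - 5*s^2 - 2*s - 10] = -21*s^2 - 10*s - 2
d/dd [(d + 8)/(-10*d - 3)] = 77/(10*d + 3)^2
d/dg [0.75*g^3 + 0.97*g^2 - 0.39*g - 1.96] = 2.25*g^2 + 1.94*g - 0.39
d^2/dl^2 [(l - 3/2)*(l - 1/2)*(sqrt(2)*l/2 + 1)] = 3*sqrt(2)*l - 2*sqrt(2) + 2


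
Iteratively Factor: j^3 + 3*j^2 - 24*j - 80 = (j + 4)*(j^2 - j - 20) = (j - 5)*(j + 4)*(j + 4)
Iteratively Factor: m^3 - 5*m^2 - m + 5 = (m - 5)*(m^2 - 1) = (m - 5)*(m + 1)*(m - 1)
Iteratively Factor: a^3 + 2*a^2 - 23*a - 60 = (a + 4)*(a^2 - 2*a - 15) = (a + 3)*(a + 4)*(a - 5)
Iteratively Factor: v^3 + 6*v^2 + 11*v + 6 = (v + 3)*(v^2 + 3*v + 2) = (v + 1)*(v + 3)*(v + 2)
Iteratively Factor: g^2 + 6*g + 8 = (g + 4)*(g + 2)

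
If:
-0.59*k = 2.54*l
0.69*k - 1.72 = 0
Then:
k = 2.49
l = -0.58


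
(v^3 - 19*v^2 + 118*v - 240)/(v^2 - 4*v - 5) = (v^2 - 14*v + 48)/(v + 1)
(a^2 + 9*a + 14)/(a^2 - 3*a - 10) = (a + 7)/(a - 5)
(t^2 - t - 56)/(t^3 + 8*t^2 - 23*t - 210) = (t - 8)/(t^2 + t - 30)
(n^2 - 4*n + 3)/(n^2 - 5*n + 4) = (n - 3)/(n - 4)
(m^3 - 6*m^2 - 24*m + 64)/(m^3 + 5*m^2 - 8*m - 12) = (m^2 - 4*m - 32)/(m^2 + 7*m + 6)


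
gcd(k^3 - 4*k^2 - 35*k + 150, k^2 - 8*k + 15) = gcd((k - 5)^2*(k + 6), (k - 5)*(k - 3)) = k - 5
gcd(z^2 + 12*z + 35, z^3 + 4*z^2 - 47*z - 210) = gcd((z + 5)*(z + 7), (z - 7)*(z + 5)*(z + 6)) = z + 5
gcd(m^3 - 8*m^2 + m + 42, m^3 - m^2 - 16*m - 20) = m + 2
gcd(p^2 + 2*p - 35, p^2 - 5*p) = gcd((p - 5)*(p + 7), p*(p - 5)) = p - 5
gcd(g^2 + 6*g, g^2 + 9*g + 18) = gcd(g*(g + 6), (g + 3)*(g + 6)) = g + 6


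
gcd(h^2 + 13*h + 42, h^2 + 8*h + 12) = h + 6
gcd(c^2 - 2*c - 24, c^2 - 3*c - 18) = c - 6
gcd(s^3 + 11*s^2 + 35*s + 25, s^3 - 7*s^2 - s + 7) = s + 1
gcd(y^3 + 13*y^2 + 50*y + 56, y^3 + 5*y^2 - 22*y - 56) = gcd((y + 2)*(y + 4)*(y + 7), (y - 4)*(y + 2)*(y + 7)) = y^2 + 9*y + 14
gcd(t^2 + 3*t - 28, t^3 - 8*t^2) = 1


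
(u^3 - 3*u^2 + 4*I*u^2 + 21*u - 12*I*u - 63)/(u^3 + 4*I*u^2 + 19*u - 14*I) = (u^2 - 3*u*(1 + I) + 9*I)/(u^2 - 3*I*u - 2)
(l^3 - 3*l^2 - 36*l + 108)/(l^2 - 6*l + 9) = (l^2 - 36)/(l - 3)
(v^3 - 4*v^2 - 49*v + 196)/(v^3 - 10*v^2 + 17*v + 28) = (v + 7)/(v + 1)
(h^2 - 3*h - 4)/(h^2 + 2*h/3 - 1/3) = 3*(h - 4)/(3*h - 1)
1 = 1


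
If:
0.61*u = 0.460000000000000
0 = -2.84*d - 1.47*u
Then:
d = -0.39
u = 0.75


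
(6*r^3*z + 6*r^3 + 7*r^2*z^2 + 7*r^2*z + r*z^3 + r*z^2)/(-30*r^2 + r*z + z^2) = r*(r*z + r + z^2 + z)/(-5*r + z)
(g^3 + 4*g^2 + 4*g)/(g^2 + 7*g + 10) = g*(g + 2)/(g + 5)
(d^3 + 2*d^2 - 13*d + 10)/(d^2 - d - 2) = (d^2 + 4*d - 5)/(d + 1)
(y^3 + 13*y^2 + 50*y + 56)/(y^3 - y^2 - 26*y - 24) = (y^2 + 9*y + 14)/(y^2 - 5*y - 6)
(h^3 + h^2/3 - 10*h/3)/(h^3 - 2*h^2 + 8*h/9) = 3*(3*h^2 + h - 10)/(9*h^2 - 18*h + 8)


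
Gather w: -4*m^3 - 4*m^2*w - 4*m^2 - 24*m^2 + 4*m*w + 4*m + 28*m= -4*m^3 - 28*m^2 + 32*m + w*(-4*m^2 + 4*m)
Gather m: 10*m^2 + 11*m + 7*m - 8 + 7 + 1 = 10*m^2 + 18*m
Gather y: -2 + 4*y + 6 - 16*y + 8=12 - 12*y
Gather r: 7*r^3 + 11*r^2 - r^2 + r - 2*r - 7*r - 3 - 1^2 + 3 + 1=7*r^3 + 10*r^2 - 8*r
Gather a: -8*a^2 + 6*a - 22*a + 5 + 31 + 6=-8*a^2 - 16*a + 42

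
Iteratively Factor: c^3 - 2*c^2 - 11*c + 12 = (c - 1)*(c^2 - c - 12) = (c - 4)*(c - 1)*(c + 3)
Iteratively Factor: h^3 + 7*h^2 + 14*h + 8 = (h + 2)*(h^2 + 5*h + 4) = (h + 1)*(h + 2)*(h + 4)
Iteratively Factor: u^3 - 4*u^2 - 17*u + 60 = (u - 5)*(u^2 + u - 12) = (u - 5)*(u - 3)*(u + 4)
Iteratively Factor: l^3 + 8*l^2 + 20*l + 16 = (l + 2)*(l^2 + 6*l + 8) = (l + 2)^2*(l + 4)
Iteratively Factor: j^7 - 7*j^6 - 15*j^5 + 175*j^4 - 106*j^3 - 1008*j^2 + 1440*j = (j - 3)*(j^6 - 4*j^5 - 27*j^4 + 94*j^3 + 176*j^2 - 480*j) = (j - 5)*(j - 3)*(j^5 + j^4 - 22*j^3 - 16*j^2 + 96*j) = j*(j - 5)*(j - 3)*(j^4 + j^3 - 22*j^2 - 16*j + 96) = j*(j - 5)*(j - 3)*(j + 4)*(j^3 - 3*j^2 - 10*j + 24) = j*(j - 5)*(j - 4)*(j - 3)*(j + 4)*(j^2 + j - 6) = j*(j - 5)*(j - 4)*(j - 3)*(j + 3)*(j + 4)*(j - 2)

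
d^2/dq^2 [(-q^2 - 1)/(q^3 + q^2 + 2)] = 2*(-q^6 - 6*q^4 + 6*q^3 + 3*q^2 + 6*q - 2)/(q^9 + 3*q^8 + 3*q^7 + 7*q^6 + 12*q^5 + 6*q^4 + 12*q^3 + 12*q^2 + 8)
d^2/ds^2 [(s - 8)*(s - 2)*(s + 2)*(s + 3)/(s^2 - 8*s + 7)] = 2*(s^6 - 24*s^5 + 213*s^4 - 937*s^3 + 2010*s^2 - 3459*s + 5220)/(s^6 - 24*s^5 + 213*s^4 - 848*s^3 + 1491*s^2 - 1176*s + 343)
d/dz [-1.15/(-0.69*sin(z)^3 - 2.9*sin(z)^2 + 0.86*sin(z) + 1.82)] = (-2.3805*sin(z)^2 - 6.67*sin(z) + 0.989)*cos(z)/(0.69*sin(z)^3 + 2.9*sin(z)^2 - 0.86*sin(z) - 1.82)^2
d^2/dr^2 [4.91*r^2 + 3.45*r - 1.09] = 9.82000000000000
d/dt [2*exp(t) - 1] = 2*exp(t)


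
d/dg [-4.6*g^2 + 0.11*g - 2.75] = 0.11 - 9.2*g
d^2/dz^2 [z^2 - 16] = 2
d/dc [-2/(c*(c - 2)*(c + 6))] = 2*(3*c^2 + 8*c - 12)/(c^2*(c^4 + 8*c^3 - 8*c^2 - 96*c + 144))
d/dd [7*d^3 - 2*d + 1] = 21*d^2 - 2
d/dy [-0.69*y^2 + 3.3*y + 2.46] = 3.3 - 1.38*y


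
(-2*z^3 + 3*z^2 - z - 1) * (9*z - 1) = -18*z^4 + 29*z^3 - 12*z^2 - 8*z + 1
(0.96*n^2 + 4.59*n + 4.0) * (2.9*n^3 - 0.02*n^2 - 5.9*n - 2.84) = 2.784*n^5 + 13.2918*n^4 + 5.8442*n^3 - 29.8874*n^2 - 36.6356*n - 11.36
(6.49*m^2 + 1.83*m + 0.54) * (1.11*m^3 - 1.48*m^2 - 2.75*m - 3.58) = 7.2039*m^5 - 7.5739*m^4 - 19.9565*m^3 - 29.0659*m^2 - 8.0364*m - 1.9332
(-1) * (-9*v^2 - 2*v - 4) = 9*v^2 + 2*v + 4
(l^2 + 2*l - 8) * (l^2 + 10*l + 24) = l^4 + 12*l^3 + 36*l^2 - 32*l - 192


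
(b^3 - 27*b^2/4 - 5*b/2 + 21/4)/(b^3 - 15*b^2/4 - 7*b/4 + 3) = (b - 7)/(b - 4)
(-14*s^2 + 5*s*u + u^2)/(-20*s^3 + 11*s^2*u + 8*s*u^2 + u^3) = (-14*s^2 + 5*s*u + u^2)/(-20*s^3 + 11*s^2*u + 8*s*u^2 + u^3)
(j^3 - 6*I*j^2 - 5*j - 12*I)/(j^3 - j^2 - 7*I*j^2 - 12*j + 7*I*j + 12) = (j + I)/(j - 1)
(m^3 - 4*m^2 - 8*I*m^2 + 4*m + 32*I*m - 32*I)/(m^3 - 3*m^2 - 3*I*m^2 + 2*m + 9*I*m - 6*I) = (m^2 - 2*m*(1 + 4*I) + 16*I)/(m^2 - m*(1 + 3*I) + 3*I)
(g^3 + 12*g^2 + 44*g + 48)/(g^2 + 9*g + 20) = (g^2 + 8*g + 12)/(g + 5)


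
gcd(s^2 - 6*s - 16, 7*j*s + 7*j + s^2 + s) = 1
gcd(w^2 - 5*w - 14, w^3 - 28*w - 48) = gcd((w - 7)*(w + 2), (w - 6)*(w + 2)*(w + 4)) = w + 2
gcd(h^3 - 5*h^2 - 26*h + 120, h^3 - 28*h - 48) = h - 6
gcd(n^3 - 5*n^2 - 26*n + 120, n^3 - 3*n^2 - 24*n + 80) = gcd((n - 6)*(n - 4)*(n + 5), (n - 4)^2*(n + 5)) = n^2 + n - 20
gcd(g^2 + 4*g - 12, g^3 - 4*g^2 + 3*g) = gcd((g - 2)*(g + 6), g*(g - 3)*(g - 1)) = 1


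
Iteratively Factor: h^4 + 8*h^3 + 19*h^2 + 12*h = (h + 1)*(h^3 + 7*h^2 + 12*h) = h*(h + 1)*(h^2 + 7*h + 12) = h*(h + 1)*(h + 4)*(h + 3)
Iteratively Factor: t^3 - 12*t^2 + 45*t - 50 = (t - 5)*(t^2 - 7*t + 10) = (t - 5)*(t - 2)*(t - 5)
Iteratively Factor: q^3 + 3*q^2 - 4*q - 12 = (q + 2)*(q^2 + q - 6) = (q + 2)*(q + 3)*(q - 2)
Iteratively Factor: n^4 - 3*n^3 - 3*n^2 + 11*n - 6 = (n - 1)*(n^3 - 2*n^2 - 5*n + 6) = (n - 3)*(n - 1)*(n^2 + n - 2) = (n - 3)*(n - 1)*(n + 2)*(n - 1)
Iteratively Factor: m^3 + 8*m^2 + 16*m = (m + 4)*(m^2 + 4*m) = (m + 4)^2*(m)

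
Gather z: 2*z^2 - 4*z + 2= 2*z^2 - 4*z + 2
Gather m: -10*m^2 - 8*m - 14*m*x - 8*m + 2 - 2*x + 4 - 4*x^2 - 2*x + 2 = -10*m^2 + m*(-14*x - 16) - 4*x^2 - 4*x + 8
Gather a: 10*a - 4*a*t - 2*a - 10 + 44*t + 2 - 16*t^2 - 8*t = a*(8 - 4*t) - 16*t^2 + 36*t - 8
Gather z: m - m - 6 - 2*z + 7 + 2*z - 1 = 0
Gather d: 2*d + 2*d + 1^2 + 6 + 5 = 4*d + 12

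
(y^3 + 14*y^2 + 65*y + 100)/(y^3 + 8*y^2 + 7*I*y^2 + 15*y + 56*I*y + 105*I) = (y^2 + 9*y + 20)/(y^2 + y*(3 + 7*I) + 21*I)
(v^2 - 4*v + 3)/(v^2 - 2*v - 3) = (v - 1)/(v + 1)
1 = 1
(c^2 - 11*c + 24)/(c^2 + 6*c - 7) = (c^2 - 11*c + 24)/(c^2 + 6*c - 7)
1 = 1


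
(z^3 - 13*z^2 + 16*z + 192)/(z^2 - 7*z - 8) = (z^2 - 5*z - 24)/(z + 1)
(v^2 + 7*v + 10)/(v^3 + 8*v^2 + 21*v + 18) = (v + 5)/(v^2 + 6*v + 9)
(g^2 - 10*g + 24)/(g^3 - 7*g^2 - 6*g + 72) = 1/(g + 3)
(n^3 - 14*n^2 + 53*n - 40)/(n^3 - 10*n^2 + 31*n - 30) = (n^2 - 9*n + 8)/(n^2 - 5*n + 6)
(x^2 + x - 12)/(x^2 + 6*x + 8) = (x - 3)/(x + 2)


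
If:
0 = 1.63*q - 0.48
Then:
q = 0.29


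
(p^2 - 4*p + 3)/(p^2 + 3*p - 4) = (p - 3)/(p + 4)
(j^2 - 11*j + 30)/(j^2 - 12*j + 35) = (j - 6)/(j - 7)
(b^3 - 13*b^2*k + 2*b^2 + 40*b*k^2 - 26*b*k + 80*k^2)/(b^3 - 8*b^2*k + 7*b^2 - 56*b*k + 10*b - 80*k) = (b - 5*k)/(b + 5)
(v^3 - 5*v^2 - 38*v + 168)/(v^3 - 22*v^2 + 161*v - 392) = (v^2 + 2*v - 24)/(v^2 - 15*v + 56)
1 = 1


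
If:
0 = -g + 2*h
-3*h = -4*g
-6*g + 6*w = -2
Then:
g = 0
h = 0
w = -1/3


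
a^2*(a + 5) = a^3 + 5*a^2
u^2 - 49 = (u - 7)*(u + 7)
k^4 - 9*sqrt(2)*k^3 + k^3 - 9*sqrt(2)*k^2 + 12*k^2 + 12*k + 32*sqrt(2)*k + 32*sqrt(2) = (k + 1)*(k - 8*sqrt(2))*(k - 2*sqrt(2))*(k + sqrt(2))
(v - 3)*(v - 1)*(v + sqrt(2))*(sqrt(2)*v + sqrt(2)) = sqrt(2)*v^4 - 3*sqrt(2)*v^3 + 2*v^3 - 6*v^2 - sqrt(2)*v^2 - 2*v + 3*sqrt(2)*v + 6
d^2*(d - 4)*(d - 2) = d^4 - 6*d^3 + 8*d^2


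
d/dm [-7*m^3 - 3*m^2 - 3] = 3*m*(-7*m - 2)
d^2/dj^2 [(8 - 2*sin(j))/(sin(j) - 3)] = 2*(-3*sin(j) + cos(j)^2 + 1)/(sin(j) - 3)^3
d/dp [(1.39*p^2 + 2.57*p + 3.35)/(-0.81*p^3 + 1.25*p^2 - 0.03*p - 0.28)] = (1.1259*p^4 + 4.1634*p^3 + 4.8863*p^2 - 9.1534*p - 0.6191)/(0.6561*p^6 - 2.025*p^5 + 1.6111*p^4 + 0.3786*p^3 - 0.6991*p^2 + 0.0168*p + 0.0784)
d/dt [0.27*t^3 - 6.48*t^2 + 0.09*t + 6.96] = 0.81*t^2 - 12.96*t + 0.09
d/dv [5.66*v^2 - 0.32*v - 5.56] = 11.32*v - 0.32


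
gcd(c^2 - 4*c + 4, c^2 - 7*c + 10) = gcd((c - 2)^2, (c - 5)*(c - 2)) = c - 2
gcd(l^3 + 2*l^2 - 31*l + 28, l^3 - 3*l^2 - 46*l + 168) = l^2 + 3*l - 28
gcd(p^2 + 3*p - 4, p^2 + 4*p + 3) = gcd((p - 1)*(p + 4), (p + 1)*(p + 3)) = 1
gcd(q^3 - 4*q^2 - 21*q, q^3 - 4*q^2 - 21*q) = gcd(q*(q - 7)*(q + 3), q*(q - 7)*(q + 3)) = q^3 - 4*q^2 - 21*q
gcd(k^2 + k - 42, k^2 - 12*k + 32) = 1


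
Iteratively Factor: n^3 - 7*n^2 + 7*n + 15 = (n + 1)*(n^2 - 8*n + 15) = (n - 5)*(n + 1)*(n - 3)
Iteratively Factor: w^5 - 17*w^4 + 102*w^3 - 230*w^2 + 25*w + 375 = (w - 5)*(w^4 - 12*w^3 + 42*w^2 - 20*w - 75) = (w - 5)*(w - 3)*(w^3 - 9*w^2 + 15*w + 25) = (w - 5)^2*(w - 3)*(w^2 - 4*w - 5) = (w - 5)^3*(w - 3)*(w + 1)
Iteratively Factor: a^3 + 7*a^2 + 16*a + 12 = (a + 2)*(a^2 + 5*a + 6) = (a + 2)*(a + 3)*(a + 2)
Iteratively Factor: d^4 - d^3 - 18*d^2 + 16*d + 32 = (d + 1)*(d^3 - 2*d^2 - 16*d + 32) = (d + 1)*(d + 4)*(d^2 - 6*d + 8) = (d - 4)*(d + 1)*(d + 4)*(d - 2)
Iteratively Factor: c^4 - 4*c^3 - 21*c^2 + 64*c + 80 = (c + 4)*(c^3 - 8*c^2 + 11*c + 20) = (c - 5)*(c + 4)*(c^2 - 3*c - 4) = (c - 5)*(c + 1)*(c + 4)*(c - 4)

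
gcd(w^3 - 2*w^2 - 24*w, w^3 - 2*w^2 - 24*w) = w^3 - 2*w^2 - 24*w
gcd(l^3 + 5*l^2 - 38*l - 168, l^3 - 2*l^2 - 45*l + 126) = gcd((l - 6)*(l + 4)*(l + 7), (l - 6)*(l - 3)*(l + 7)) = l^2 + l - 42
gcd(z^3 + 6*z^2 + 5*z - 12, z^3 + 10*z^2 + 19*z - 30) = z - 1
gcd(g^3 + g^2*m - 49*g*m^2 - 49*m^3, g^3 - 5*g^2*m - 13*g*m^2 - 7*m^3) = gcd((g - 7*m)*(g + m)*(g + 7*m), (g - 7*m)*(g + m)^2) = g^2 - 6*g*m - 7*m^2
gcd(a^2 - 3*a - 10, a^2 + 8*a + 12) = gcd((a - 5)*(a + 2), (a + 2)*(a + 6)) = a + 2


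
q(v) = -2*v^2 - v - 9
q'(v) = -4*v - 1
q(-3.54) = -30.52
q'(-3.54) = 13.16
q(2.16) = -20.49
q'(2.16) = -9.64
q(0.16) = -9.21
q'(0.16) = -1.64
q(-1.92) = -14.45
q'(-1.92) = 6.68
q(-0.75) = -9.38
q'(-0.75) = 2.00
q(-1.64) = -12.74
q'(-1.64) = 5.56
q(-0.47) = -8.97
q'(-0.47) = 0.88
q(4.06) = -46.03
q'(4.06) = -17.24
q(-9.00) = -162.00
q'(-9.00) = 35.00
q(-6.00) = -75.00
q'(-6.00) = 23.00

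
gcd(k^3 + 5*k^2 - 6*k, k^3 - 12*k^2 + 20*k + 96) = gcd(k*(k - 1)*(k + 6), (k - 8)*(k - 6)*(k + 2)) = 1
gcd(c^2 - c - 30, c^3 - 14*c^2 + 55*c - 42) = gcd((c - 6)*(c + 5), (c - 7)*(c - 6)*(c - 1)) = c - 6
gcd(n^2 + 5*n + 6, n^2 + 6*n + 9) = n + 3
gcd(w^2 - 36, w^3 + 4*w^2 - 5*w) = 1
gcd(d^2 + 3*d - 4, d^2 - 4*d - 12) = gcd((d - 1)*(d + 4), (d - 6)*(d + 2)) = 1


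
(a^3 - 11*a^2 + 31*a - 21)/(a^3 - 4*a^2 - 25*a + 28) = (a - 3)/(a + 4)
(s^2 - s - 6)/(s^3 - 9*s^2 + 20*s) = (s^2 - s - 6)/(s*(s^2 - 9*s + 20))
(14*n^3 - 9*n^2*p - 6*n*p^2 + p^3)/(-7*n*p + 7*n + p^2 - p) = (-2*n^2 + n*p + p^2)/(p - 1)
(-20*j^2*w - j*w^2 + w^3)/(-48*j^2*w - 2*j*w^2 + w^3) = (20*j^2 + j*w - w^2)/(48*j^2 + 2*j*w - w^2)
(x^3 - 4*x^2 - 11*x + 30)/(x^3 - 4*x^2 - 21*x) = (x^2 - 7*x + 10)/(x*(x - 7))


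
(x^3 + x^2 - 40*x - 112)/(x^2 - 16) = (x^2 - 3*x - 28)/(x - 4)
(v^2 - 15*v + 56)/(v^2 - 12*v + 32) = (v - 7)/(v - 4)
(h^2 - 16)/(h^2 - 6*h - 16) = (16 - h^2)/(-h^2 + 6*h + 16)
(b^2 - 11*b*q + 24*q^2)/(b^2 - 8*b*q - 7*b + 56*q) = (b - 3*q)/(b - 7)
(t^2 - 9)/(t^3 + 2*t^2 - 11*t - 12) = (t + 3)/(t^2 + 5*t + 4)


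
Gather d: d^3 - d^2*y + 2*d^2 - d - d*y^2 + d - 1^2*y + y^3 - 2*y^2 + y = d^3 + d^2*(2 - y) - d*y^2 + y^3 - 2*y^2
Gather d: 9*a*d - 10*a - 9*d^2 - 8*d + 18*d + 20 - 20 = -10*a - 9*d^2 + d*(9*a + 10)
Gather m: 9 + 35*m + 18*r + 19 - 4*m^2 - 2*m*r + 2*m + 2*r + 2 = -4*m^2 + m*(37 - 2*r) + 20*r + 30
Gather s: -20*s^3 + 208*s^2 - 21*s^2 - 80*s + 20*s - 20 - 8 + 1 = -20*s^3 + 187*s^2 - 60*s - 27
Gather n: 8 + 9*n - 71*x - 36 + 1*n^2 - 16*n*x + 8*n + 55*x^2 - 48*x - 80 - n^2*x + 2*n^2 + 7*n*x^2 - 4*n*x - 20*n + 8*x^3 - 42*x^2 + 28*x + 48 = n^2*(3 - x) + n*(7*x^2 - 20*x - 3) + 8*x^3 + 13*x^2 - 91*x - 60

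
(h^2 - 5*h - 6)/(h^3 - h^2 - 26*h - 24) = 1/(h + 4)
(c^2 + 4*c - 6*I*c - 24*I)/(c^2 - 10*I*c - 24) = (c + 4)/(c - 4*I)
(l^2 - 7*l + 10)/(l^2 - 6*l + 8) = (l - 5)/(l - 4)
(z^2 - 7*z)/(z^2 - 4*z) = (z - 7)/(z - 4)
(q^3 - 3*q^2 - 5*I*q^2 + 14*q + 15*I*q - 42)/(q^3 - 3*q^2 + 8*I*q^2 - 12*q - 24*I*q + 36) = (q - 7*I)/(q + 6*I)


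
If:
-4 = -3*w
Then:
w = 4/3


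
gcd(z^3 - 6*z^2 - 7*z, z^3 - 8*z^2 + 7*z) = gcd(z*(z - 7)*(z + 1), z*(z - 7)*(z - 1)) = z^2 - 7*z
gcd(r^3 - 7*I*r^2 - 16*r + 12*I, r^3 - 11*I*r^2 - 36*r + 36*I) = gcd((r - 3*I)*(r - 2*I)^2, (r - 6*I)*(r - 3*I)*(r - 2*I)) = r^2 - 5*I*r - 6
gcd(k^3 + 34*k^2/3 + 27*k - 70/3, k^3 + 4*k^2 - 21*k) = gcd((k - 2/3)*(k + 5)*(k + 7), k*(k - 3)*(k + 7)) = k + 7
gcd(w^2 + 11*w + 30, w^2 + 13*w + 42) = w + 6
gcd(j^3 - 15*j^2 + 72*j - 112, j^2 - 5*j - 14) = j - 7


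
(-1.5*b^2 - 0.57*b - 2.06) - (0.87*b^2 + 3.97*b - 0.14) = -2.37*b^2 - 4.54*b - 1.92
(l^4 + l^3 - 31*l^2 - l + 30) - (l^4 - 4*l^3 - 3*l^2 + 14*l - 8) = 5*l^3 - 28*l^2 - 15*l + 38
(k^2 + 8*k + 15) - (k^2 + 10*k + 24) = -2*k - 9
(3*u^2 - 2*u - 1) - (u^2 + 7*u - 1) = 2*u^2 - 9*u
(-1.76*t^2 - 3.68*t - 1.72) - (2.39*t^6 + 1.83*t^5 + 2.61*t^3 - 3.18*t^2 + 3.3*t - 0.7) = -2.39*t^6 - 1.83*t^5 - 2.61*t^3 + 1.42*t^2 - 6.98*t - 1.02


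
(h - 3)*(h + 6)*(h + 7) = h^3 + 10*h^2 + 3*h - 126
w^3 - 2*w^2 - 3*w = w*(w - 3)*(w + 1)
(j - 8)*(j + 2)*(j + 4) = j^3 - 2*j^2 - 40*j - 64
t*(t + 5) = t^2 + 5*t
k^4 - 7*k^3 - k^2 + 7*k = k*(k - 7)*(k - 1)*(k + 1)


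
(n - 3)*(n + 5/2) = n^2 - n/2 - 15/2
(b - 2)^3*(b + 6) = b^4 - 24*b^2 + 64*b - 48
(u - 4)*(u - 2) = u^2 - 6*u + 8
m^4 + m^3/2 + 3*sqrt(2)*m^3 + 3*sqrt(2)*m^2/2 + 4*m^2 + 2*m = m*(m + 1/2)*(m + sqrt(2))*(m + 2*sqrt(2))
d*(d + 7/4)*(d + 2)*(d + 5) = d^4 + 35*d^3/4 + 89*d^2/4 + 35*d/2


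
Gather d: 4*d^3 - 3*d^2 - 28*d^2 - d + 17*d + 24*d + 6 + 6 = 4*d^3 - 31*d^2 + 40*d + 12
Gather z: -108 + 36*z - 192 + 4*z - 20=40*z - 320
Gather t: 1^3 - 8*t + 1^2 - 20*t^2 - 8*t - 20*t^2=-40*t^2 - 16*t + 2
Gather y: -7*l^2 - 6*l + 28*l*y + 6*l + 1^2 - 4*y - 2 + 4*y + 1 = -7*l^2 + 28*l*y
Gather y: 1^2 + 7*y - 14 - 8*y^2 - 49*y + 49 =-8*y^2 - 42*y + 36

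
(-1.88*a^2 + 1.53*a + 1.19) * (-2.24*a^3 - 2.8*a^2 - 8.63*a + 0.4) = 4.2112*a^5 + 1.8368*a^4 + 9.2748*a^3 - 17.2879*a^2 - 9.6577*a + 0.476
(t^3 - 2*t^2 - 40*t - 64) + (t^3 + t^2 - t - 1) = 2*t^3 - t^2 - 41*t - 65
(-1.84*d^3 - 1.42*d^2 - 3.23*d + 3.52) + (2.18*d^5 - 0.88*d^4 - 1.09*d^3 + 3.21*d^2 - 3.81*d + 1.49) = 2.18*d^5 - 0.88*d^4 - 2.93*d^3 + 1.79*d^2 - 7.04*d + 5.01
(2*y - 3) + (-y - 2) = y - 5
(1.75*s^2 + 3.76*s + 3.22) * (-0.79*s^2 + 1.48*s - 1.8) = -1.3825*s^4 - 0.3804*s^3 - 0.129*s^2 - 2.0024*s - 5.796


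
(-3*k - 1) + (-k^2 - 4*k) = -k^2 - 7*k - 1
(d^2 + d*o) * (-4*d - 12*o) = -4*d^3 - 16*d^2*o - 12*d*o^2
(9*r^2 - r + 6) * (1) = 9*r^2 - r + 6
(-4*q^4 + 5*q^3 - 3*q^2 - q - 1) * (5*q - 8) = -20*q^5 + 57*q^4 - 55*q^3 + 19*q^2 + 3*q + 8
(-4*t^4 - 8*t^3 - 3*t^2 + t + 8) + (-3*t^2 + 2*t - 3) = -4*t^4 - 8*t^3 - 6*t^2 + 3*t + 5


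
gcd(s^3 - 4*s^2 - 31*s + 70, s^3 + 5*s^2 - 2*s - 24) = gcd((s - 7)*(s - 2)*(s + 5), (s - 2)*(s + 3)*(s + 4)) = s - 2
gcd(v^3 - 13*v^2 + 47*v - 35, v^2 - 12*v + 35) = v^2 - 12*v + 35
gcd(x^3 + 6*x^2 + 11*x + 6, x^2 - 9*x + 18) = 1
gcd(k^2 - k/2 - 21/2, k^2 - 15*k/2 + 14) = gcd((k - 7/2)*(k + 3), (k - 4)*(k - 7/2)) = k - 7/2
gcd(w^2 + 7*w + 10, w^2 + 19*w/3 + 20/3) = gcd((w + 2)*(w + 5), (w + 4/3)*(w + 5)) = w + 5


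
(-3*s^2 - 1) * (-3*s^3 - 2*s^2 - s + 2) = 9*s^5 + 6*s^4 + 6*s^3 - 4*s^2 + s - 2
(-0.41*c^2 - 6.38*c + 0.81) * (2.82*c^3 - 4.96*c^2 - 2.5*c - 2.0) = -1.1562*c^5 - 15.958*c^4 + 34.954*c^3 + 12.7524*c^2 + 10.735*c - 1.62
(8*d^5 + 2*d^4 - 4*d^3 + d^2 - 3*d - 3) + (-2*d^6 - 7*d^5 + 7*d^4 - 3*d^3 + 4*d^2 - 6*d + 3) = -2*d^6 + d^5 + 9*d^4 - 7*d^3 + 5*d^2 - 9*d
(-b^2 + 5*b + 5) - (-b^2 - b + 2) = 6*b + 3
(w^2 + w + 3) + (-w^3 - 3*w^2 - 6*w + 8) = -w^3 - 2*w^2 - 5*w + 11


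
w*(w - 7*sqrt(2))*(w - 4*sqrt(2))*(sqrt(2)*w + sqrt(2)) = sqrt(2)*w^4 - 22*w^3 + sqrt(2)*w^3 - 22*w^2 + 56*sqrt(2)*w^2 + 56*sqrt(2)*w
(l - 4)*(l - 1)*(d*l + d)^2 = d^2*l^4 - 3*d^2*l^3 - 5*d^2*l^2 + 3*d^2*l + 4*d^2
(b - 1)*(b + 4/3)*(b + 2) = b^3 + 7*b^2/3 - 2*b/3 - 8/3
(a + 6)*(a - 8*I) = a^2 + 6*a - 8*I*a - 48*I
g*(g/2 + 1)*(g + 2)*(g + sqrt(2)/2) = g^4/2 + sqrt(2)*g^3/4 + 2*g^3 + sqrt(2)*g^2 + 2*g^2 + sqrt(2)*g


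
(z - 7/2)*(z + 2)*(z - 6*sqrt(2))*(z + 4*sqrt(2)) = z^4 - 2*sqrt(2)*z^3 - 3*z^3/2 - 55*z^2 + 3*sqrt(2)*z^2 + 14*sqrt(2)*z + 72*z + 336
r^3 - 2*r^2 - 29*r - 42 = (r - 7)*(r + 2)*(r + 3)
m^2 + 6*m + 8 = (m + 2)*(m + 4)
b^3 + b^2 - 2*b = b*(b - 1)*(b + 2)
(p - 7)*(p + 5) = p^2 - 2*p - 35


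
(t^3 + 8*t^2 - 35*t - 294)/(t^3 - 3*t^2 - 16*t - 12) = (t^2 + 14*t + 49)/(t^2 + 3*t + 2)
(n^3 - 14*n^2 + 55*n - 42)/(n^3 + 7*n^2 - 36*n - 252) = (n^2 - 8*n + 7)/(n^2 + 13*n + 42)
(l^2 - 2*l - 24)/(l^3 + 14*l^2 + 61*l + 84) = (l - 6)/(l^2 + 10*l + 21)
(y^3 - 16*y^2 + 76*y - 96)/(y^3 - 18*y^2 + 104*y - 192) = (y - 2)/(y - 4)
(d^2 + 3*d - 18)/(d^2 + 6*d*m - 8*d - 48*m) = (d^2 + 3*d - 18)/(d^2 + 6*d*m - 8*d - 48*m)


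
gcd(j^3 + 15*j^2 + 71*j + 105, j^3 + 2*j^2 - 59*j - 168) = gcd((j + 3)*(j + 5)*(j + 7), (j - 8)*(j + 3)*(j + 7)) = j^2 + 10*j + 21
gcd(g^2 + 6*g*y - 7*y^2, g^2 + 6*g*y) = 1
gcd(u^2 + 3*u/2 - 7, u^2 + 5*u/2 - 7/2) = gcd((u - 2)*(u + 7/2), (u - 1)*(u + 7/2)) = u + 7/2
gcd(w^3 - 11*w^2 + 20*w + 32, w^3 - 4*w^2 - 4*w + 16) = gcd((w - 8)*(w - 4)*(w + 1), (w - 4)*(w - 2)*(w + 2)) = w - 4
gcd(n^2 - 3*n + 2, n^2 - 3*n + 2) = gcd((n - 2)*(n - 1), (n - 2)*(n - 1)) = n^2 - 3*n + 2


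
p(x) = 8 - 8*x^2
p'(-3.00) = 48.00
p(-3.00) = -64.00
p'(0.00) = 0.00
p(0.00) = 8.00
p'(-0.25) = 4.00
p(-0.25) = 7.50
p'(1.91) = -30.56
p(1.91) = -21.18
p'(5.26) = -84.16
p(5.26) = -213.34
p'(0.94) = -15.04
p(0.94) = 0.93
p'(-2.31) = 36.96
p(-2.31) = -34.69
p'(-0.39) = 6.24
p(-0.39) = 6.78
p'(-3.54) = 56.64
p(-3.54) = -92.25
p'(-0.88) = 14.08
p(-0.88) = 1.80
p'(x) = -16*x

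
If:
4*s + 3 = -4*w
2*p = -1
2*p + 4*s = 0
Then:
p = -1/2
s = 1/4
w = -1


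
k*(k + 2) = k^2 + 2*k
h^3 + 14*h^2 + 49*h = h*(h + 7)^2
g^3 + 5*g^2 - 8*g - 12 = (g - 2)*(g + 1)*(g + 6)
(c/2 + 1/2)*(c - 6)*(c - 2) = c^3/2 - 7*c^2/2 + 2*c + 6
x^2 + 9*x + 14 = (x + 2)*(x + 7)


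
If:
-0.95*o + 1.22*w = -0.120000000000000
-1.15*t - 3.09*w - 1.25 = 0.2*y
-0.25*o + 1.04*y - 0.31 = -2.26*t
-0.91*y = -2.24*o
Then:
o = -0.64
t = 0.79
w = -0.60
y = -1.58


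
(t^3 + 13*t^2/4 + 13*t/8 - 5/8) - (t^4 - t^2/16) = -t^4 + t^3 + 53*t^2/16 + 13*t/8 - 5/8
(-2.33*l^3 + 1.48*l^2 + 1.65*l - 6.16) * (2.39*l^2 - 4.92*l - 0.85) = -5.5687*l^5 + 15.0008*l^4 - 1.3576*l^3 - 24.0984*l^2 + 28.9047*l + 5.236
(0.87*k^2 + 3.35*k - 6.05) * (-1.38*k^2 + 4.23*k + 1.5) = -1.2006*k^4 - 0.942899999999999*k^3 + 23.8245*k^2 - 20.5665*k - 9.075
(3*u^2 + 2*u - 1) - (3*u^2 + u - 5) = u + 4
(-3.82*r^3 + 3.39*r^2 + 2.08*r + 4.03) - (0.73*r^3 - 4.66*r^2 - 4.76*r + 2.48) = -4.55*r^3 + 8.05*r^2 + 6.84*r + 1.55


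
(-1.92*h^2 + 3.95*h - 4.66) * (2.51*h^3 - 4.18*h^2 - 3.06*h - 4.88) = -4.8192*h^5 + 17.9401*h^4 - 22.3324*h^3 + 16.7614*h^2 - 5.0164*h + 22.7408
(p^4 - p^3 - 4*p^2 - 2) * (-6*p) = -6*p^5 + 6*p^4 + 24*p^3 + 12*p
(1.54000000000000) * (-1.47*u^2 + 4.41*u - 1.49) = -2.2638*u^2 + 6.7914*u - 2.2946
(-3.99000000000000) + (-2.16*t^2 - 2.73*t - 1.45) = -2.16*t^2 - 2.73*t - 5.44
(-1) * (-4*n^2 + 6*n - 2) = 4*n^2 - 6*n + 2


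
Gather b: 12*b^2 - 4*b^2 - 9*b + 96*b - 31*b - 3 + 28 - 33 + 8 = 8*b^2 + 56*b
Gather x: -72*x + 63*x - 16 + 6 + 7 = -9*x - 3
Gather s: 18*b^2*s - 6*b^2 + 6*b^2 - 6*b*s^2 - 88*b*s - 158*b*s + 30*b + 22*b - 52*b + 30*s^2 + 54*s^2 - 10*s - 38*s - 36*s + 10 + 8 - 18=s^2*(84 - 6*b) + s*(18*b^2 - 246*b - 84)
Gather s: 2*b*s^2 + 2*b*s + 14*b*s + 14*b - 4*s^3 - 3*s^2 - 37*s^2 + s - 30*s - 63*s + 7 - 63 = 14*b - 4*s^3 + s^2*(2*b - 40) + s*(16*b - 92) - 56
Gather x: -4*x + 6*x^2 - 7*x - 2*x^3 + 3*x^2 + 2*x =-2*x^3 + 9*x^2 - 9*x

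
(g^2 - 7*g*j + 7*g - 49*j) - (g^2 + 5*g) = -7*g*j + 2*g - 49*j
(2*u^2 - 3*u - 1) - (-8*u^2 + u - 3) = 10*u^2 - 4*u + 2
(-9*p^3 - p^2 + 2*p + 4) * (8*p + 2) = -72*p^4 - 26*p^3 + 14*p^2 + 36*p + 8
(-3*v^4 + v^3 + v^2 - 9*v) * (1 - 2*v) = 6*v^5 - 5*v^4 - v^3 + 19*v^2 - 9*v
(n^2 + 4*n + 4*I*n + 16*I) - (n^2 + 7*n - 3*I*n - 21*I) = -3*n + 7*I*n + 37*I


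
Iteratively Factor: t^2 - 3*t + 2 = (t - 1)*(t - 2)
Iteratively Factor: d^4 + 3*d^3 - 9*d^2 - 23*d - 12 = (d + 1)*(d^3 + 2*d^2 - 11*d - 12) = (d + 1)*(d + 4)*(d^2 - 2*d - 3) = (d - 3)*(d + 1)*(d + 4)*(d + 1)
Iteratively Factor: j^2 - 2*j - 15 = (j - 5)*(j + 3)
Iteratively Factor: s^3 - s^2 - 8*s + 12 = (s - 2)*(s^2 + s - 6) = (s - 2)^2*(s + 3)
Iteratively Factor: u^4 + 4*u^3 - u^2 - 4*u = (u)*(u^3 + 4*u^2 - u - 4) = u*(u + 1)*(u^2 + 3*u - 4) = u*(u - 1)*(u + 1)*(u + 4)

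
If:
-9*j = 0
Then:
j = 0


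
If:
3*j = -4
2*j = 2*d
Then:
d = -4/3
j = -4/3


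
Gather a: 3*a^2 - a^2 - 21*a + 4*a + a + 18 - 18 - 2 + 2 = 2*a^2 - 16*a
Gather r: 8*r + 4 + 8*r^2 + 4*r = 8*r^2 + 12*r + 4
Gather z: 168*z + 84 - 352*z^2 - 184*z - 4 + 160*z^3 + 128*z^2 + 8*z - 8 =160*z^3 - 224*z^2 - 8*z + 72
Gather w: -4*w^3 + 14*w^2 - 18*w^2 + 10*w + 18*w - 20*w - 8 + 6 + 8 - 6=-4*w^3 - 4*w^2 + 8*w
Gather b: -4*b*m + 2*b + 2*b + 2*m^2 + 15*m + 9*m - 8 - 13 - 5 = b*(4 - 4*m) + 2*m^2 + 24*m - 26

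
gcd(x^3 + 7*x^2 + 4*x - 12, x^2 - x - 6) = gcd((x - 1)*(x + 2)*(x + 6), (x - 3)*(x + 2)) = x + 2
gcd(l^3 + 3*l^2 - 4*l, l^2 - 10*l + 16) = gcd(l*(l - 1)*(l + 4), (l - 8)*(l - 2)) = 1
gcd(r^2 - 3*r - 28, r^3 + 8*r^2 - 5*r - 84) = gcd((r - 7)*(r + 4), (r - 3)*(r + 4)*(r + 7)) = r + 4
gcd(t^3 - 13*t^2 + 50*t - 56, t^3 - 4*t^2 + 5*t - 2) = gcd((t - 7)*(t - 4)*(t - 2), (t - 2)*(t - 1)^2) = t - 2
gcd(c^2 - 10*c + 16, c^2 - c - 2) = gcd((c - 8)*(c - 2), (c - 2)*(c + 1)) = c - 2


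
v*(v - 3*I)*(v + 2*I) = v^3 - I*v^2 + 6*v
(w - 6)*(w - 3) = w^2 - 9*w + 18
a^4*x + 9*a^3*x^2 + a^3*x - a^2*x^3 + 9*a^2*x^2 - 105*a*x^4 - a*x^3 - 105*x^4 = (a - 3*x)*(a + 5*x)*(a + 7*x)*(a*x + x)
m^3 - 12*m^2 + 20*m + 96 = (m - 8)*(m - 6)*(m + 2)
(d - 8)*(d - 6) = d^2 - 14*d + 48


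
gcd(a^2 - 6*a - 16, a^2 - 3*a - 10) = a + 2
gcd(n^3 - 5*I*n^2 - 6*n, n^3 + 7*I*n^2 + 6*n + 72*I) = n - 3*I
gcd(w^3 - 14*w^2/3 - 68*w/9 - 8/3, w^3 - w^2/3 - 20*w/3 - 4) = w + 2/3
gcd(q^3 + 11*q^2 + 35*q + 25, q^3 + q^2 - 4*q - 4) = q + 1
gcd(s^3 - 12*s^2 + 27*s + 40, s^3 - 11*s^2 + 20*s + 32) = s^2 - 7*s - 8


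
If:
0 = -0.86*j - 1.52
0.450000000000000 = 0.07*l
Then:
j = -1.77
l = 6.43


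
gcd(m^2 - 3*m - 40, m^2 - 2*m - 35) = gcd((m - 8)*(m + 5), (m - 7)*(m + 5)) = m + 5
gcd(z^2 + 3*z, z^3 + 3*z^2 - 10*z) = z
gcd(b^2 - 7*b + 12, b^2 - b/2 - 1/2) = 1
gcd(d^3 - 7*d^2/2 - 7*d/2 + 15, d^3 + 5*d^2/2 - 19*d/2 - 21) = d^2 - d - 6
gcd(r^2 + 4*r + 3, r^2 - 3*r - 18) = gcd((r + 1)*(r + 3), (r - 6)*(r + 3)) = r + 3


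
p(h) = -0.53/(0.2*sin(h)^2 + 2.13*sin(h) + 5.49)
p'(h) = -0.53*(-0.4*sin(h)*cos(h) - 2.13*cos(h))/(0.2*sin(h)^2 + 2.13*sin(h) + 5.49)^2 = (0.212*sin(h) + 1.1289)*cos(h)/(0.2*sin(h)^2 + 2.13*sin(h) + 5.49)^2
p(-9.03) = -0.11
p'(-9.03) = -0.04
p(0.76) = -0.08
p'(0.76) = 0.02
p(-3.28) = -0.09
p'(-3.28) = -0.03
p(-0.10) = -0.10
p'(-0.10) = 0.04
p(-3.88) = -0.08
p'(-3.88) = -0.02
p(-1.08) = -0.14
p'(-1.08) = 0.03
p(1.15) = -0.07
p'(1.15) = 0.01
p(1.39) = -0.07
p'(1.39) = 0.00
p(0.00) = -0.10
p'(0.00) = 0.04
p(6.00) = -0.11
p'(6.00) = 0.04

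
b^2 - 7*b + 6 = (b - 6)*(b - 1)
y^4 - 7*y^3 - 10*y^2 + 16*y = y*(y - 8)*(y - 1)*(y + 2)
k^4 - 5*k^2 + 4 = (k - 2)*(k - 1)*(k + 1)*(k + 2)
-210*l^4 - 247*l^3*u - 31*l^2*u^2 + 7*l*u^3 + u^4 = (-6*l + u)*(l + u)*(5*l + u)*(7*l + u)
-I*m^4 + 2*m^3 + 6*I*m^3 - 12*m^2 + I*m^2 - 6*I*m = m*(m - 6)*(m + I)*(-I*m + 1)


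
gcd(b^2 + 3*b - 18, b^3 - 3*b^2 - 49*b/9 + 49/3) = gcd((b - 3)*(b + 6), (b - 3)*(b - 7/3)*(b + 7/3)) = b - 3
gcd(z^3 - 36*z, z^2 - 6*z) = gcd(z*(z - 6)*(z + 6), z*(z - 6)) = z^2 - 6*z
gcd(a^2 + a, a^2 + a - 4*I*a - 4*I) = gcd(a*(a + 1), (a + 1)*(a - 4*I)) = a + 1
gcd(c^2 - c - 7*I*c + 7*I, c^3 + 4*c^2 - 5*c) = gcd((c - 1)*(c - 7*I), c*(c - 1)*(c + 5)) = c - 1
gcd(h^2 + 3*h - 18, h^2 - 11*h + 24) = h - 3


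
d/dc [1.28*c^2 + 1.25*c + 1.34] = 2.56*c + 1.25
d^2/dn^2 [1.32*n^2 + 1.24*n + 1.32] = 2.64000000000000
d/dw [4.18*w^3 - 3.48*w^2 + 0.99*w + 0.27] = 12.54*w^2 - 6.96*w + 0.99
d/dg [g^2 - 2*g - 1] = 2*g - 2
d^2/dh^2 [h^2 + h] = 2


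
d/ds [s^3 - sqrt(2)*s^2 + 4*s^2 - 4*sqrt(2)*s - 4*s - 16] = 3*s^2 - 2*sqrt(2)*s + 8*s - 4*sqrt(2) - 4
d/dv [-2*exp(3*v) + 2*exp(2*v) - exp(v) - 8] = (-6*exp(2*v) + 4*exp(v) - 1)*exp(v)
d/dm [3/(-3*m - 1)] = 9/(3*m + 1)^2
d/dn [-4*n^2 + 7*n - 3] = 7 - 8*n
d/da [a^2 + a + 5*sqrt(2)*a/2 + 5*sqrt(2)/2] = 2*a + 1 + 5*sqrt(2)/2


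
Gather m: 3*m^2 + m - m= 3*m^2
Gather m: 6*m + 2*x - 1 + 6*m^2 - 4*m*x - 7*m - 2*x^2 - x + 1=6*m^2 + m*(-4*x - 1) - 2*x^2 + x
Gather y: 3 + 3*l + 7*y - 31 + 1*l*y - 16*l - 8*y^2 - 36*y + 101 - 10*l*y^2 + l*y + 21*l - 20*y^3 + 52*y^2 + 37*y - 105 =8*l - 20*y^3 + y^2*(44 - 10*l) + y*(2*l + 8) - 32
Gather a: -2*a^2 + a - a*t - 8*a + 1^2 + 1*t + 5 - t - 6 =-2*a^2 + a*(-t - 7)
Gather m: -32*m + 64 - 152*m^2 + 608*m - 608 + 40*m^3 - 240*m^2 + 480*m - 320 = 40*m^3 - 392*m^2 + 1056*m - 864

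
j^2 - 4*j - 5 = (j - 5)*(j + 1)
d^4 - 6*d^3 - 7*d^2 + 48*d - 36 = (d - 6)*(d - 2)*(d - 1)*(d + 3)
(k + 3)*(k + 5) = k^2 + 8*k + 15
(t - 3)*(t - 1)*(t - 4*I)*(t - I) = t^4 - 4*t^3 - 5*I*t^3 - t^2 + 20*I*t^2 + 16*t - 15*I*t - 12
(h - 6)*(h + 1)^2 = h^3 - 4*h^2 - 11*h - 6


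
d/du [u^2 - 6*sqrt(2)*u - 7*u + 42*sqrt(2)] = 2*u - 6*sqrt(2) - 7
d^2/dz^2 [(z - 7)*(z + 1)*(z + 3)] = 6*z - 6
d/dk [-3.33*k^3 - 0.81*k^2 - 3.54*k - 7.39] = -9.99*k^2 - 1.62*k - 3.54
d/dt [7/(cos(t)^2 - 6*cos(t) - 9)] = 14*(cos(t) - 3)*sin(t)/(sin(t)^2 + 6*cos(t) + 8)^2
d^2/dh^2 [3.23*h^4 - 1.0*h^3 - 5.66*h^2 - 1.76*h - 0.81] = 38.76*h^2 - 6.0*h - 11.32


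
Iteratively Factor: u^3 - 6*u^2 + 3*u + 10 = (u - 5)*(u^2 - u - 2) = (u - 5)*(u - 2)*(u + 1)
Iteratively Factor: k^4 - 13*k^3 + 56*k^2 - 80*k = (k - 5)*(k^3 - 8*k^2 + 16*k) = (k - 5)*(k - 4)*(k^2 - 4*k) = k*(k - 5)*(k - 4)*(k - 4)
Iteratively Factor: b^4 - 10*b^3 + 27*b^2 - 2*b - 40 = (b - 2)*(b^3 - 8*b^2 + 11*b + 20) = (b - 4)*(b - 2)*(b^2 - 4*b - 5) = (b - 4)*(b - 2)*(b + 1)*(b - 5)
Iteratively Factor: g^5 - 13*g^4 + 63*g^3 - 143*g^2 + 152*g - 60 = (g - 3)*(g^4 - 10*g^3 + 33*g^2 - 44*g + 20) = (g - 3)*(g - 2)*(g^3 - 8*g^2 + 17*g - 10) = (g - 3)*(g - 2)*(g - 1)*(g^2 - 7*g + 10) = (g - 5)*(g - 3)*(g - 2)*(g - 1)*(g - 2)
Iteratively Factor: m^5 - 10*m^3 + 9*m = (m + 1)*(m^4 - m^3 - 9*m^2 + 9*m) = m*(m + 1)*(m^3 - m^2 - 9*m + 9) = m*(m - 1)*(m + 1)*(m^2 - 9) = m*(m - 3)*(m - 1)*(m + 1)*(m + 3)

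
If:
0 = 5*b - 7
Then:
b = 7/5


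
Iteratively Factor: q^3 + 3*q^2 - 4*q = (q)*(q^2 + 3*q - 4) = q*(q - 1)*(q + 4)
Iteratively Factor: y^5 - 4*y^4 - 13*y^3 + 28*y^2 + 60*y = (y - 5)*(y^4 + y^3 - 8*y^2 - 12*y) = (y - 5)*(y + 2)*(y^3 - y^2 - 6*y) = y*(y - 5)*(y + 2)*(y^2 - y - 6) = y*(y - 5)*(y - 3)*(y + 2)*(y + 2)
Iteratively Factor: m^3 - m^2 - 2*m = (m + 1)*(m^2 - 2*m) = m*(m + 1)*(m - 2)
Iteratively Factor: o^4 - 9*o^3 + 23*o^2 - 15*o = (o - 5)*(o^3 - 4*o^2 + 3*o) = (o - 5)*(o - 1)*(o^2 - 3*o) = o*(o - 5)*(o - 1)*(o - 3)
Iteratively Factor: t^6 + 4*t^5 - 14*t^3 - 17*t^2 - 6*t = (t + 3)*(t^5 + t^4 - 3*t^3 - 5*t^2 - 2*t) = (t - 2)*(t + 3)*(t^4 + 3*t^3 + 3*t^2 + t) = (t - 2)*(t + 1)*(t + 3)*(t^3 + 2*t^2 + t) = t*(t - 2)*(t + 1)*(t + 3)*(t^2 + 2*t + 1) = t*(t - 2)*(t + 1)^2*(t + 3)*(t + 1)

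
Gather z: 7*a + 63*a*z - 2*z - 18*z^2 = 7*a - 18*z^2 + z*(63*a - 2)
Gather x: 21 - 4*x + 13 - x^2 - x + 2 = -x^2 - 5*x + 36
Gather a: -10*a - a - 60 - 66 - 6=-11*a - 132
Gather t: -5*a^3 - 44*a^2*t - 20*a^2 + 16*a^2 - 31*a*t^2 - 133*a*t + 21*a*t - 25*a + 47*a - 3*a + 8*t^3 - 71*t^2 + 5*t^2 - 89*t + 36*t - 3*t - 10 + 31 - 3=-5*a^3 - 4*a^2 + 19*a + 8*t^3 + t^2*(-31*a - 66) + t*(-44*a^2 - 112*a - 56) + 18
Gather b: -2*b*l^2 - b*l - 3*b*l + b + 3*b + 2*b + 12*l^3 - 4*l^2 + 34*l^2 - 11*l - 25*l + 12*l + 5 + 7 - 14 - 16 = b*(-2*l^2 - 4*l + 6) + 12*l^3 + 30*l^2 - 24*l - 18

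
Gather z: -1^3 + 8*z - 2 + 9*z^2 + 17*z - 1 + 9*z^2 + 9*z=18*z^2 + 34*z - 4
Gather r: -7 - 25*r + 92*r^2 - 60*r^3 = -60*r^3 + 92*r^2 - 25*r - 7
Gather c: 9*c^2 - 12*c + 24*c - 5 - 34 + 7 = 9*c^2 + 12*c - 32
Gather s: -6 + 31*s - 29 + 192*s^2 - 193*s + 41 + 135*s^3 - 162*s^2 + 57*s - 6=135*s^3 + 30*s^2 - 105*s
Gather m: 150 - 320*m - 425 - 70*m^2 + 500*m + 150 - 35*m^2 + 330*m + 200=-105*m^2 + 510*m + 75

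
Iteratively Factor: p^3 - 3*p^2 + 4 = (p - 2)*(p^2 - p - 2) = (p - 2)*(p + 1)*(p - 2)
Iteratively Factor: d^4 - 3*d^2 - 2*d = (d + 1)*(d^3 - d^2 - 2*d) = (d + 1)^2*(d^2 - 2*d) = d*(d + 1)^2*(d - 2)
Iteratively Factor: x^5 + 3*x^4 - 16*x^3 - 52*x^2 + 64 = (x + 4)*(x^4 - x^3 - 12*x^2 - 4*x + 16) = (x + 2)*(x + 4)*(x^3 - 3*x^2 - 6*x + 8) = (x + 2)^2*(x + 4)*(x^2 - 5*x + 4) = (x - 1)*(x + 2)^2*(x + 4)*(x - 4)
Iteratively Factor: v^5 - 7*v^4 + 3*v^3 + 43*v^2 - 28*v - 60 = (v - 2)*(v^4 - 5*v^3 - 7*v^2 + 29*v + 30) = (v - 3)*(v - 2)*(v^3 - 2*v^2 - 13*v - 10) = (v - 3)*(v - 2)*(v + 1)*(v^2 - 3*v - 10) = (v - 5)*(v - 3)*(v - 2)*(v + 1)*(v + 2)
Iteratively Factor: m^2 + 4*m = (m + 4)*(m)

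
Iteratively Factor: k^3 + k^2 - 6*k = (k + 3)*(k^2 - 2*k) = k*(k + 3)*(k - 2)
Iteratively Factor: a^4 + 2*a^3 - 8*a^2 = (a - 2)*(a^3 + 4*a^2) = a*(a - 2)*(a^2 + 4*a) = a*(a - 2)*(a + 4)*(a)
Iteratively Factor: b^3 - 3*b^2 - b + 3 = (b - 1)*(b^2 - 2*b - 3) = (b - 3)*(b - 1)*(b + 1)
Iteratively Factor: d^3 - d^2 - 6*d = (d + 2)*(d^2 - 3*d) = d*(d + 2)*(d - 3)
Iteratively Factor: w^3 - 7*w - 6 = (w + 2)*(w^2 - 2*w - 3) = (w + 1)*(w + 2)*(w - 3)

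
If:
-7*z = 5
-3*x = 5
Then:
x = -5/3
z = -5/7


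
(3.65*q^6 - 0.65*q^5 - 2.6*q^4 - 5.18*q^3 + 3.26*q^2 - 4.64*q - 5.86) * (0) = 0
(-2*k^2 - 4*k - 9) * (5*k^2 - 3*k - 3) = -10*k^4 - 14*k^3 - 27*k^2 + 39*k + 27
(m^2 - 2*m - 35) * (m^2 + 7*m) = m^4 + 5*m^3 - 49*m^2 - 245*m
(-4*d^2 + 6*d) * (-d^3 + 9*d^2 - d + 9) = 4*d^5 - 42*d^4 + 58*d^3 - 42*d^2 + 54*d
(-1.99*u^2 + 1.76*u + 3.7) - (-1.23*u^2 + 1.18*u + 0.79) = -0.76*u^2 + 0.58*u + 2.91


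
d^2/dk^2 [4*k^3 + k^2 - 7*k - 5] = 24*k + 2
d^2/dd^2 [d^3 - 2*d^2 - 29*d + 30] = 6*d - 4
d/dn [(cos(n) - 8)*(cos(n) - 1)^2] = (17 - 3*cos(n))*(cos(n) - 1)*sin(n)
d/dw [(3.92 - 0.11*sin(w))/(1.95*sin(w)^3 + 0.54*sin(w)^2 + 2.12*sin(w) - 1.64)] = (0.429*sin(w)^3 - 22.8726*sin(w)^2 - 4.2336*sin(w) - 8.13)*cos(w)/(3.8025*sin(w)^6 + 2.106*sin(w)^5 + 8.5596*sin(w)^4 - 4.1064*sin(w)^3 + 2.7232*sin(w)^2 - 6.9536*sin(w) + 2.6896)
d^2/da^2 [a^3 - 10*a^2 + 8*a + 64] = 6*a - 20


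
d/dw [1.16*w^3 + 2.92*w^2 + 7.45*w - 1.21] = 3.48*w^2 + 5.84*w + 7.45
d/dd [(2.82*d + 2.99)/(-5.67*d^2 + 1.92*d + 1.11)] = (15.9894*d^2 + 33.9066*d - 2.6106)/(32.1489*d^4 - 21.7728*d^3 - 8.901*d^2 + 4.2624*d + 1.2321)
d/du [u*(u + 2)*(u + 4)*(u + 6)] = 4*u^3 + 36*u^2 + 88*u + 48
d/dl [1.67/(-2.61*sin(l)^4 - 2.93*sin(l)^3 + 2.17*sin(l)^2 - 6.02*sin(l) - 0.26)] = (17.4348*sin(l)^3 + 14.6793*sin(l)^2 - 7.2478*sin(l) + 10.0534)*cos(l)/(2.61*sin(l)^4 + 2.93*sin(l)^3 - 2.17*sin(l)^2 + 6.02*sin(l) + 0.26)^2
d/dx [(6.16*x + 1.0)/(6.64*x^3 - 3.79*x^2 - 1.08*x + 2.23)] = (-81.8048*x^3 + 3.4264*x^2 + 7.58*x + 14.8168)/(44.0896*x^6 - 50.3312*x^5 + 0.0217000000000009*x^4 + 37.8008*x^3 - 15.737*x^2 - 4.8168*x + 4.9729)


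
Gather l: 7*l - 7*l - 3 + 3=0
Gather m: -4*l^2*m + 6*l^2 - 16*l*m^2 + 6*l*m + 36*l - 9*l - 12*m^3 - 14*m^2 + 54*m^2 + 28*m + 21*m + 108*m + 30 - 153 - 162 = 6*l^2 + 27*l - 12*m^3 + m^2*(40 - 16*l) + m*(-4*l^2 + 6*l + 157) - 285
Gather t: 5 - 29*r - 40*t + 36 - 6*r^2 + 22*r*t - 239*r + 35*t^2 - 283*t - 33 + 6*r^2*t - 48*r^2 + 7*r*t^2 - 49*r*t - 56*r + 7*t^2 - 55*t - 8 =-54*r^2 - 324*r + t^2*(7*r + 42) + t*(6*r^2 - 27*r - 378)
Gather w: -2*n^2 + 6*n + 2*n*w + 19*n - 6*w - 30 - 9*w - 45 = -2*n^2 + 25*n + w*(2*n - 15) - 75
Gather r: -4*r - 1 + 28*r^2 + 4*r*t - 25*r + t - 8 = 28*r^2 + r*(4*t - 29) + t - 9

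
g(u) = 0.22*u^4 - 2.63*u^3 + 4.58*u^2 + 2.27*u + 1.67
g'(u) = 0.88*u^3 - 7.89*u^2 + 9.16*u + 2.27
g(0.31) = 2.74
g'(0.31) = 4.38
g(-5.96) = 985.22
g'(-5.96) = -518.89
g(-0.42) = 1.73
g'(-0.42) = -3.03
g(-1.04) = 7.48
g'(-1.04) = -16.78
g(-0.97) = 6.37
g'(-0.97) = -14.84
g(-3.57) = 207.34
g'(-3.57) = -171.03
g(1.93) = 7.26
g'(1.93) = -3.11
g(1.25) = 7.06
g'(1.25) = 3.11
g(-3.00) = 124.91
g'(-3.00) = -119.98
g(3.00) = -3.49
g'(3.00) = -17.50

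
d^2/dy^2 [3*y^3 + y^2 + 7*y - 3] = 18*y + 2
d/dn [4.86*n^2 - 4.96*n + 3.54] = 9.72*n - 4.96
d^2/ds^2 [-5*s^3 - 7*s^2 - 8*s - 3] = -30*s - 14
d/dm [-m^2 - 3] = -2*m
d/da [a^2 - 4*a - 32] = 2*a - 4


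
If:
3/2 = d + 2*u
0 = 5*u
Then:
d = 3/2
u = 0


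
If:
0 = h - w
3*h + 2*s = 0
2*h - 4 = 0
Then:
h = 2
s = -3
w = 2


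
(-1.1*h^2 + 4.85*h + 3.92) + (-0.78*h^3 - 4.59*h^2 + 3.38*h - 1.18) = -0.78*h^3 - 5.69*h^2 + 8.23*h + 2.74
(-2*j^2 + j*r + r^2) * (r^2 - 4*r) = -2*j^2*r^2 + 8*j^2*r + j*r^3 - 4*j*r^2 + r^4 - 4*r^3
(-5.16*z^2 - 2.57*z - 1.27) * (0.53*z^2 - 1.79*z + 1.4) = -2.7348*z^4 + 7.8743*z^3 - 3.2968*z^2 - 1.3247*z - 1.778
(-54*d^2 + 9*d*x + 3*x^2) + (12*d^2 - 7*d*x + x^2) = -42*d^2 + 2*d*x + 4*x^2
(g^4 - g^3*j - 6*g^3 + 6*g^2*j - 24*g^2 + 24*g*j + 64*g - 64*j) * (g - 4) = g^5 - g^4*j - 10*g^4 + 10*g^3*j + 160*g^2 - 160*g*j - 256*g + 256*j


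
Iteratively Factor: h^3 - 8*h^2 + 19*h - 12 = (h - 3)*(h^2 - 5*h + 4) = (h - 4)*(h - 3)*(h - 1)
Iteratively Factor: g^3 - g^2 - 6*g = (g - 3)*(g^2 + 2*g) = (g - 3)*(g + 2)*(g)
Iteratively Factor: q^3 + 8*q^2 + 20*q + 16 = (q + 2)*(q^2 + 6*q + 8) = (q + 2)*(q + 4)*(q + 2)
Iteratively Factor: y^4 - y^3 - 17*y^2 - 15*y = (y)*(y^3 - y^2 - 17*y - 15) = y*(y + 3)*(y^2 - 4*y - 5) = y*(y + 1)*(y + 3)*(y - 5)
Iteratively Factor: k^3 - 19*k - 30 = (k + 2)*(k^2 - 2*k - 15) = (k + 2)*(k + 3)*(k - 5)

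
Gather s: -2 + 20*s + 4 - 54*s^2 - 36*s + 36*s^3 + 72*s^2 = 36*s^3 + 18*s^2 - 16*s + 2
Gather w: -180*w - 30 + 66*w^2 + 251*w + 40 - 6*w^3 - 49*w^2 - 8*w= -6*w^3 + 17*w^2 + 63*w + 10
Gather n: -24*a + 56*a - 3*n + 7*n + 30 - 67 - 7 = 32*a + 4*n - 44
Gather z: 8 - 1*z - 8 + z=0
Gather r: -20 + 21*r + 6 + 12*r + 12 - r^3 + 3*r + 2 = -r^3 + 36*r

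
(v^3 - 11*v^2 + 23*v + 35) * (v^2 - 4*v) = v^5 - 15*v^4 + 67*v^3 - 57*v^2 - 140*v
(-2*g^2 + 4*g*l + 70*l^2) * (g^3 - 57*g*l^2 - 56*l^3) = -2*g^5 + 4*g^4*l + 184*g^3*l^2 - 116*g^2*l^3 - 4214*g*l^4 - 3920*l^5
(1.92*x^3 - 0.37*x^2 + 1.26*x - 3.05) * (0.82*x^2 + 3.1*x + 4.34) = 1.5744*x^5 + 5.6486*x^4 + 8.219*x^3 - 0.2008*x^2 - 3.9866*x - 13.237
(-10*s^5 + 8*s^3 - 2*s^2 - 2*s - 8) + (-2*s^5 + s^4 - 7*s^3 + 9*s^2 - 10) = -12*s^5 + s^4 + s^3 + 7*s^2 - 2*s - 18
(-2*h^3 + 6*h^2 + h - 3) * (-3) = 6*h^3 - 18*h^2 - 3*h + 9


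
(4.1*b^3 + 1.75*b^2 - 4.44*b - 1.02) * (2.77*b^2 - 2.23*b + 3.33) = 11.357*b^5 - 4.2955*b^4 - 2.5483*b^3 + 12.9033*b^2 - 12.5106*b - 3.3966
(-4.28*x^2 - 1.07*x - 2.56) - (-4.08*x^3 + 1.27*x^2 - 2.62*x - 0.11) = 4.08*x^3 - 5.55*x^2 + 1.55*x - 2.45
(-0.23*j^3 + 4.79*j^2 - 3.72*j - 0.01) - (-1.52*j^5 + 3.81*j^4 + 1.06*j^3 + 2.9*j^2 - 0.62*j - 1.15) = 1.52*j^5 - 3.81*j^4 - 1.29*j^3 + 1.89*j^2 - 3.1*j + 1.14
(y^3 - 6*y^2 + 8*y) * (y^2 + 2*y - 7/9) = y^5 - 4*y^4 - 43*y^3/9 + 62*y^2/3 - 56*y/9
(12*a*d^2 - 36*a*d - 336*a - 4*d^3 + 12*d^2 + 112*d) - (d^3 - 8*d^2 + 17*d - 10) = 12*a*d^2 - 36*a*d - 336*a - 5*d^3 + 20*d^2 + 95*d + 10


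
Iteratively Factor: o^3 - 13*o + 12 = (o - 3)*(o^2 + 3*o - 4) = (o - 3)*(o + 4)*(o - 1)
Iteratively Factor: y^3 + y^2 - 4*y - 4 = (y - 2)*(y^2 + 3*y + 2) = (y - 2)*(y + 2)*(y + 1)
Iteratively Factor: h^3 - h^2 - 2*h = (h + 1)*(h^2 - 2*h) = (h - 2)*(h + 1)*(h)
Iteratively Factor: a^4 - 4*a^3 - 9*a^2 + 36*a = (a + 3)*(a^3 - 7*a^2 + 12*a) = (a - 4)*(a + 3)*(a^2 - 3*a) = a*(a - 4)*(a + 3)*(a - 3)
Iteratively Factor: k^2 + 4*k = (k)*(k + 4)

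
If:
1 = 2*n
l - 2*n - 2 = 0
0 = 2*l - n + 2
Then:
No Solution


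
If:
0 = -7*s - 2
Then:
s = -2/7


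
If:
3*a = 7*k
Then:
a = 7*k/3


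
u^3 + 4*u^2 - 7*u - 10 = (u - 2)*(u + 1)*(u + 5)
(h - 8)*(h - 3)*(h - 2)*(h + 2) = h^4 - 11*h^3 + 20*h^2 + 44*h - 96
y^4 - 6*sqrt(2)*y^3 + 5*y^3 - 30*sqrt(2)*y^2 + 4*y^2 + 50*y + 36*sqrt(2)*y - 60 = (y - 1)*(y + 6)*(y - 5*sqrt(2))*(y - sqrt(2))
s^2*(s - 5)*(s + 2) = s^4 - 3*s^3 - 10*s^2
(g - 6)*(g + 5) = g^2 - g - 30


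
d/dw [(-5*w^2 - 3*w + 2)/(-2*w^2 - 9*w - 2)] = (39*w^2 + 28*w + 24)/(4*w^4 + 36*w^3 + 89*w^2 + 36*w + 4)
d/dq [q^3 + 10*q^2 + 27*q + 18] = 3*q^2 + 20*q + 27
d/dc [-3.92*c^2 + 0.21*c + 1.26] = 0.21 - 7.84*c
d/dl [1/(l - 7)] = -1/(l - 7)^2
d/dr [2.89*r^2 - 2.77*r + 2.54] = 5.78*r - 2.77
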